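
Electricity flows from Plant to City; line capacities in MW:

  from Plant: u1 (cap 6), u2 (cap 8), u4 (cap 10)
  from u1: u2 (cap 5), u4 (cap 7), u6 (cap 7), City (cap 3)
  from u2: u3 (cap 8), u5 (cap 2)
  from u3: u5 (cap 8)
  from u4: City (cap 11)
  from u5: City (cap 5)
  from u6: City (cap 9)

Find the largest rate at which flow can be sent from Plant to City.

Augment Plant→u1→City: bottleneck 3, flow now 3.
Augment Plant→u4→City: bottleneck 10, flow now 13.
Augment Plant→u1→u4→City: bottleneck 1, flow now 14.
Augment Plant→u1→u6→City: bottleneck 2, flow now 16.
Augment Plant→u2→u5→City: bottleneck 2, flow now 18.
Augment Plant→u2→u3→u5→City: bottleneck 3, flow now 21.
No augmenting path remains; maximum flow = 21.
In the residual graph, reachable from Plant: {Plant, u2, u3, u5}.
Min-cut edges: Plant→u1 (6), Plant→u4 (10), u5→City (5); capacity 6 + 10 + 5 = 21.
This cut is saturated, so no flow can exceed 21.

21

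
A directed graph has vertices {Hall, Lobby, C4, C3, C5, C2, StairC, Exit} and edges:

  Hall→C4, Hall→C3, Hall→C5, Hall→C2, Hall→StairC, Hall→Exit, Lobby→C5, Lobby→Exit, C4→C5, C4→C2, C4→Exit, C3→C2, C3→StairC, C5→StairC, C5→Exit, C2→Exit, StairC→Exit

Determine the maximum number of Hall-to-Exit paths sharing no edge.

5

Assign every edge capacity 1; by Menger, the answer equals the max flow.
Path Hall→Exit (+1); total 1.
Path Hall→C4→Exit (+1); total 2.
Path Hall→C5→Exit (+1); total 3.
Path Hall→C2→Exit (+1); total 4.
Path Hall→StairC→Exit (+1); total 5.
No residual Hall→Exit path; max flow = 5.
Certifying cut of size 5: {C2→Exit, Hall→C4, Hall→C5, Hall→Exit, StairC→Exit}.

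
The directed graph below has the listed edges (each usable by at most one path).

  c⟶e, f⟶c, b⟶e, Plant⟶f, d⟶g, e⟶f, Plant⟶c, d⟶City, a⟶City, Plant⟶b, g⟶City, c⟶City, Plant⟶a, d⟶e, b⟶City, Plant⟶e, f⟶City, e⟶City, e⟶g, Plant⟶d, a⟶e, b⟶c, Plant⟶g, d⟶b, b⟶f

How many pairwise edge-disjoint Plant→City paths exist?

7

Assign every edge capacity 1; by Menger, the answer equals the max flow.
Path Plant→a→City (+1); total 1.
Path Plant→b→City (+1); total 2.
Path Plant→c→City (+1); total 3.
Path Plant→d→City (+1); total 4.
Path Plant→e→City (+1); total 5.
Path Plant→f→City (+1); total 6.
Path Plant→g→City (+1); total 7.
No residual Plant→City path; max flow = 7.
Certifying cut of size 7: {Plant→a, Plant→b, Plant→c, Plant→d, Plant→e, Plant→f, Plant→g}.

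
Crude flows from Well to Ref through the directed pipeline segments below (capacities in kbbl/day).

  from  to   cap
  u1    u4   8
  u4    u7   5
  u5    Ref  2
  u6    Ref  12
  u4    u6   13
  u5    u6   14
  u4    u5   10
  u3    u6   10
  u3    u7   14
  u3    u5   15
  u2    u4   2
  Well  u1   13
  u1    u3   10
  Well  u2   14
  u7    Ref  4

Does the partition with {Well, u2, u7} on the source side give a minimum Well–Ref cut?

No — its capacity is 19, but the minimum cut has capacity 15.

Given cut capacity: 13 + 2 + 4 = 19.
Augment Well→u1→u3→u5→Ref: bottleneck 2, flow now 2.
Augment Well→u1→u3→u6→Ref: bottleneck 8, flow now 10.
Augment Well→u1→u4→u6→Ref: bottleneck 3, flow now 13.
Augment Well→u2→u4→u6→Ref: bottleneck 1, flow now 14.
Augment Well→u2→u4→u7→Ref: bottleneck 1, flow now 15.
No augmenting path remains; maximum flow = 15.
In the residual graph, reachable from Well: {Well, u2}.
Min-cut edges: Well→u1 (13), u2→u4 (2); capacity 13 + 2 = 15.
Cut capacity 19 exceeds the max flow 15, so it is not minimum.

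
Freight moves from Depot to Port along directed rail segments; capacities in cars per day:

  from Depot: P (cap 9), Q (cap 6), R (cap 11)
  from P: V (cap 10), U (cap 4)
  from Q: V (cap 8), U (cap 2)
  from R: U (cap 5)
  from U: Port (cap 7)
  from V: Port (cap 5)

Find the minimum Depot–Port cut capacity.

Augment Depot→P→U→Port: bottleneck 4, flow now 4.
Augment Depot→P→V→Port: bottleneck 5, flow now 9.
Augment Depot→Q→U→Port: bottleneck 2, flow now 11.
Augment Depot→R→U→Port: bottleneck 1, flow now 12.
No augmenting path remains; maximum flow = 12.
By max-flow min-cut, the minimum cut capacity equals the max flow.
In the residual graph, reachable from Depot: {Depot, P, Q, R, U, V}.
Min-cut edges: U→Port (7), V→Port (5); capacity 7 + 5 = 12.

12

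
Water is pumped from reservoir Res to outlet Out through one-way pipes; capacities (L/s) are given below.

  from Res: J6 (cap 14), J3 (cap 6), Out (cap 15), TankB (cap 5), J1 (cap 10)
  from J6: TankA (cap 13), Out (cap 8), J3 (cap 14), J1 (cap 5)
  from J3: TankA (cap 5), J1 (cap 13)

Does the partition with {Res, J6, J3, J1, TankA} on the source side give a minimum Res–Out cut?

No — its capacity is 28, but the minimum cut has capacity 23.

Given cut capacity: 5 + 15 + 8 = 28.
Augment Res→Out: bottleneck 15, flow now 15.
Augment Res→J6→Out: bottleneck 8, flow now 23.
No augmenting path remains; maximum flow = 23.
In the residual graph, reachable from Res: {Res, J6, J3, TankB, J1, TankA}.
Min-cut edges: Res→Out (15), J6→Out (8); capacity 15 + 8 = 23.
Cut capacity 28 exceeds the max flow 23, so it is not minimum.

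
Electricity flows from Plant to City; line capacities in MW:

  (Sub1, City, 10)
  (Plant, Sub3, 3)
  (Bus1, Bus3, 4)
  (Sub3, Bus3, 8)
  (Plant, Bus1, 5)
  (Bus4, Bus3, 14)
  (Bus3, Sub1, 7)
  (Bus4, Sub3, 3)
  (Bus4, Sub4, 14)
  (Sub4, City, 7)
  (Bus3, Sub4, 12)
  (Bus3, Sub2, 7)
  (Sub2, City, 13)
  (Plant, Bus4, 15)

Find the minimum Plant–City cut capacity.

Augment Plant→Bus4→Sub4→City: bottleneck 7, flow now 7.
Augment Plant→Sub3→Bus3→Sub2→City: bottleneck 3, flow now 10.
Augment Plant→Bus1→Bus3→Sub2→City: bottleneck 4, flow now 14.
Augment Plant→Bus4→Bus3→Sub1→City: bottleneck 7, flow now 21.
No augmenting path remains; maximum flow = 21.
By max-flow min-cut, the minimum cut capacity equals the max flow.
In the residual graph, reachable from Plant: {Plant, Sub3, Bus1, Bus4, Bus3, Sub4}.
Min-cut edges: Bus3→Sub2 (7), Bus3→Sub1 (7), Sub4→City (7); capacity 7 + 7 + 7 = 21.

21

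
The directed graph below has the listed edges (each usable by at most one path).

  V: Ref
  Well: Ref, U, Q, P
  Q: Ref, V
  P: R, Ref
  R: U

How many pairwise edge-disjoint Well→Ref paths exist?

Assign every edge capacity 1; by Menger, the answer equals the max flow.
Path Well→Ref (+1); total 1.
Path Well→P→Ref (+1); total 2.
Path Well→Q→Ref (+1); total 3.
No residual Well→Ref path; max flow = 3.
Certifying cut of size 3: {Well→P, Well→Q, Well→Ref}.

3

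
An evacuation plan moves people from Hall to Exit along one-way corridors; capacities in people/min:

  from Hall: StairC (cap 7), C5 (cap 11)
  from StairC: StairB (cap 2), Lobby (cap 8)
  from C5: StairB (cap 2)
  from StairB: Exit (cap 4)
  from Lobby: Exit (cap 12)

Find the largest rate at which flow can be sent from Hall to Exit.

Augment Hall→StairC→StairB→Exit: bottleneck 2, flow now 2.
Augment Hall→StairC→Lobby→Exit: bottleneck 5, flow now 7.
Augment Hall→C5→StairB→Exit: bottleneck 2, flow now 9.
No augmenting path remains; maximum flow = 9.
In the residual graph, reachable from Hall: {Hall, C5}.
Min-cut edges: Hall→StairC (7), C5→StairB (2); capacity 7 + 2 = 9.
This cut is saturated, so no flow can exceed 9.

9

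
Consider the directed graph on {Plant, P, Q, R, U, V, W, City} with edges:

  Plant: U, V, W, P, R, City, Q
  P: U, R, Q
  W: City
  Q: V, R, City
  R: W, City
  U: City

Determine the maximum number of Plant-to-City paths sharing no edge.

5

Assign every edge capacity 1; by Menger, the answer equals the max flow.
Path Plant→City (+1); total 1.
Path Plant→Q→City (+1); total 2.
Path Plant→R→City (+1); total 3.
Path Plant→U→City (+1); total 4.
Path Plant→W→City (+1); total 5.
No residual Plant→City path; max flow = 5.
Certifying cut of size 5: {Plant→City, Q→City, R→City, U→City, W→City}.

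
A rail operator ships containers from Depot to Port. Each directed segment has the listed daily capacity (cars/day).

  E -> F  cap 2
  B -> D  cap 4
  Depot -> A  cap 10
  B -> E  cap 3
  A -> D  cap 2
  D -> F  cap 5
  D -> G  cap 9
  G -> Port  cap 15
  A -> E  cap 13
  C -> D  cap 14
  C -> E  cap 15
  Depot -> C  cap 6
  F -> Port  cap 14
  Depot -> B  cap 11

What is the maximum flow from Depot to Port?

Augment Depot→A→D→F→Port: bottleneck 2, flow now 2.
Augment Depot→A→E→F→Port: bottleneck 2, flow now 4.
Augment Depot→B→D→F→Port: bottleneck 3, flow now 7.
Augment Depot→B→D→G→Port: bottleneck 1, flow now 8.
Augment Depot→C→D→G→Port: bottleneck 6, flow now 14.
No augmenting path remains; maximum flow = 14.
In the residual graph, reachable from Depot: {Depot, A, B, E}.
Min-cut edges: Depot→C (6), A→D (2), B→D (4), E→F (2); capacity 6 + 2 + 4 + 2 = 14.
This cut is saturated, so no flow can exceed 14.

14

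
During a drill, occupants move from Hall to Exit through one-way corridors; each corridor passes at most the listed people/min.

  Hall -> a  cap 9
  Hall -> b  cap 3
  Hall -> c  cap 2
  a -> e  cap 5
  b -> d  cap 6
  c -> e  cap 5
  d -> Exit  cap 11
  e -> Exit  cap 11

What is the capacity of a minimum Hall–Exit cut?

10

Augment Hall→a→e→Exit: bottleneck 5, flow now 5.
Augment Hall→b→d→Exit: bottleneck 3, flow now 8.
Augment Hall→c→e→Exit: bottleneck 2, flow now 10.
No augmenting path remains; maximum flow = 10.
By max-flow min-cut, the minimum cut capacity equals the max flow.
In the residual graph, reachable from Hall: {Hall, a}.
Min-cut edges: Hall→b (3), Hall→c (2), a→e (5); capacity 3 + 2 + 5 = 10.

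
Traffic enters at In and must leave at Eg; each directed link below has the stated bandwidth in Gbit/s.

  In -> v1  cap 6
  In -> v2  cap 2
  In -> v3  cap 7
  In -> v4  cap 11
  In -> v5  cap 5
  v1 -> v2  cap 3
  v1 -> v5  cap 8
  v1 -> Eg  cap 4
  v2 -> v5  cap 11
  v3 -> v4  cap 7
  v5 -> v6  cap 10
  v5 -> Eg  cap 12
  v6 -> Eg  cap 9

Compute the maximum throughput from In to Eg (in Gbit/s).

Augment In→v1→Eg: bottleneck 4, flow now 4.
Augment In→v5→Eg: bottleneck 5, flow now 9.
Augment In→v1→v5→Eg: bottleneck 2, flow now 11.
Augment In→v2→v5→Eg: bottleneck 2, flow now 13.
No augmenting path remains; maximum flow = 13.
In the residual graph, reachable from In: {In, v3, v4}.
Min-cut edges: In→v1 (6), In→v2 (2), In→v5 (5); capacity 6 + 2 + 5 = 13.
This cut is saturated, so no flow can exceed 13.

13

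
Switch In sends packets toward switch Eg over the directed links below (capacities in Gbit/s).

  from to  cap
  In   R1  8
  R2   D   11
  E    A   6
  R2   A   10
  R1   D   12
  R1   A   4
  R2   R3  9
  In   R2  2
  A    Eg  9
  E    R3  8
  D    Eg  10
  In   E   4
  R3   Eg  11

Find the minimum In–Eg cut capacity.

14

Augment In→R1→D→Eg: bottleneck 8, flow now 8.
Augment In→R2→D→Eg: bottleneck 2, flow now 10.
Augment In→E→A→Eg: bottleneck 4, flow now 14.
No augmenting path remains; maximum flow = 14.
By max-flow min-cut, the minimum cut capacity equals the max flow.
In the residual graph, reachable from In: {In}.
Min-cut edges: In→R1 (8), In→R2 (2), In→E (4); capacity 8 + 2 + 4 = 14.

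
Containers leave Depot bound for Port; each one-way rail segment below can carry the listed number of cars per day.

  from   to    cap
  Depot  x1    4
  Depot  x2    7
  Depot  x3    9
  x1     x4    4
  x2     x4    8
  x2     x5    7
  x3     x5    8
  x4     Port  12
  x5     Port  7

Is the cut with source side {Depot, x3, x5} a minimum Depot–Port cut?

Yes — it is a minimum cut (capacity 18).

Given cut capacity: 4 + 7 + 7 = 18.
Augment Depot→x1→x4→Port: bottleneck 4, flow now 4.
Augment Depot→x2→x4→Port: bottleneck 7, flow now 11.
Augment Depot→x3→x5→Port: bottleneck 7, flow now 18.
No augmenting path remains; maximum flow = 18.
Cut capacity 18 equals the max flow, so it is a minimum cut.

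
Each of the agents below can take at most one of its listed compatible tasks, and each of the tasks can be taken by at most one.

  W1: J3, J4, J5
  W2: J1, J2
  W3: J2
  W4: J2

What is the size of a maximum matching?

Unit-capacity flow: source→left, listed edges, right→sink; max matching = max flow.
Augmenting path W1→J3 (+1); matched 1.
Augmenting path W2→J1 (+1); matched 2.
Augmenting path W3→J2 (+1); matched 3.
No augmenting path remains; maximum matching = 3.
König certificate: {W1, W2, J2} is a vertex cover of size 3 (every listed pair touches it), so no matching can be larger.

3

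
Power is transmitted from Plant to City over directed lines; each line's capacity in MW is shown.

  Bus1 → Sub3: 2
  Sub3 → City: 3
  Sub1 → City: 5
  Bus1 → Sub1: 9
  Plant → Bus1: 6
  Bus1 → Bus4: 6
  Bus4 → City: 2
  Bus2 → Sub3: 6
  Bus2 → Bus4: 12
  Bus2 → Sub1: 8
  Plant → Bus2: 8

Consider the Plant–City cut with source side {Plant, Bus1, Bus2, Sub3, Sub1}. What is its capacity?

26

Edges leaving {Plant, Bus1, Bus2, Sub3, Sub1}: Bus1→Bus4 (6), Bus2→Bus4 (12), Sub3→City (3), Sub1→City (5).
Cut capacity = 6 + 12 + 3 + 5 = 26.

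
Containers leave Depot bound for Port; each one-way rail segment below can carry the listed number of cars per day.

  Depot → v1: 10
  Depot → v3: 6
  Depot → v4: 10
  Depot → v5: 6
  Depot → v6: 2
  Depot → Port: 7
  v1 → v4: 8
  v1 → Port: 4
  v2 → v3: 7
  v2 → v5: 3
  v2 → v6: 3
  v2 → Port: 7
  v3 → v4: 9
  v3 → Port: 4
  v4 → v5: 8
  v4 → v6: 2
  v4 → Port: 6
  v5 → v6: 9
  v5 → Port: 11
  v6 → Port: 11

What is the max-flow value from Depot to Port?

Augment Depot→Port: bottleneck 7, flow now 7.
Augment Depot→v1→Port: bottleneck 4, flow now 11.
Augment Depot→v3→Port: bottleneck 4, flow now 15.
Augment Depot→v4→Port: bottleneck 6, flow now 21.
Augment Depot→v5→Port: bottleneck 6, flow now 27.
Augment Depot→v6→Port: bottleneck 2, flow now 29.
Augment Depot→v4→v5→Port: bottleneck 4, flow now 33.
Augment Depot→v1→v4→v5→Port: bottleneck 1, flow now 34.
Augment Depot→v1→v4→v6→Port: bottleneck 2, flow now 36.
Augment Depot→v1→v4→v5→v6→Port: bottleneck 3, flow now 39.
No augmenting path remains; maximum flow = 39.
In the residual graph, reachable from Depot: {Depot, v1, v3, v4}.
Min-cut edges: Depot→v5 (6), Depot→v6 (2), Depot→Port (7), v1→Port (4), v3→Port (4), v4→v5 (8), v4→v6 (2), v4→Port (6); capacity 6 + 2 + 7 + 4 + 4 + 8 + 2 + 6 = 39.
This cut is saturated, so no flow can exceed 39.

39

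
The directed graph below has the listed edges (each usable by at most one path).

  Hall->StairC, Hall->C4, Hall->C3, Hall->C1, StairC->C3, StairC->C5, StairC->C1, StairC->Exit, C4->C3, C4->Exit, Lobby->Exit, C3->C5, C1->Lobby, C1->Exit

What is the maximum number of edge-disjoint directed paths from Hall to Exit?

3

Assign every edge capacity 1; by Menger, the answer equals the max flow.
Path Hall→StairC→Exit (+1); total 1.
Path Hall→C4→Exit (+1); total 2.
Path Hall→C1→Exit (+1); total 3.
No residual Hall→Exit path; max flow = 3.
Certifying cut of size 3: {Hall→C1, Hall→C4, Hall→StairC}.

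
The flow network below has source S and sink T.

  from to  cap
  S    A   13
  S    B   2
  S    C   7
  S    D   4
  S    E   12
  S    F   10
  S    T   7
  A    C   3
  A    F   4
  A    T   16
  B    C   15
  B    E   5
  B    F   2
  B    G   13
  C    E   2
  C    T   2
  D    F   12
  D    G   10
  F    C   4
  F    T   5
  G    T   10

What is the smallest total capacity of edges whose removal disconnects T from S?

Augment S→T: bottleneck 7, flow now 7.
Augment S→A→T: bottleneck 13, flow now 20.
Augment S→C→T: bottleneck 2, flow now 22.
Augment S→F→T: bottleneck 5, flow now 27.
Augment S→B→G→T: bottleneck 2, flow now 29.
Augment S→D→G→T: bottleneck 4, flow now 33.
No augmenting path remains; maximum flow = 33.
By max-flow min-cut, the minimum cut capacity equals the max flow.
In the residual graph, reachable from S: {S, C, E, F}.
Min-cut edges: S→A (13), S→B (2), S→D (4), S→T (7), C→T (2), F→T (5); capacity 13 + 2 + 4 + 7 + 2 + 5 = 33.

33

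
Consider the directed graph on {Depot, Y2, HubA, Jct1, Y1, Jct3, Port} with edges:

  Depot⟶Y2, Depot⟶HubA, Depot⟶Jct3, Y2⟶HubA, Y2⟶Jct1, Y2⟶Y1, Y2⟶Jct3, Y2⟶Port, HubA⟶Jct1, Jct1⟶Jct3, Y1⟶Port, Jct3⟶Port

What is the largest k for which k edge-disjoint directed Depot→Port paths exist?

Assign every edge capacity 1; by Menger, the answer equals the max flow.
Path Depot→Y2→Port (+1); total 1.
Path Depot→Jct3→Port (+1); total 2.
No residual Depot→Port path; max flow = 2.
Certifying cut of size 2: {Depot→Y2, Jct3→Port}.

2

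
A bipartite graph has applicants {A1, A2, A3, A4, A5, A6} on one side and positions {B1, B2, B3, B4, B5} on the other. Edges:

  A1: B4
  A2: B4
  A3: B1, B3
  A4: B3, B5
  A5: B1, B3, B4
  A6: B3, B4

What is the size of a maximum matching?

4

Unit-capacity flow: source→left, listed edges, right→sink; max matching = max flow.
Augmenting path A1→B4 (+1); matched 1.
Augmenting path A3→B1 (+1); matched 2.
Augmenting path A4→B3 (+1); matched 3.
Augmenting path A5→B3→A4→B5 (+1); matched 4.
No augmenting path remains; maximum matching = 4.
König certificate: {A4, B1, B3, B4} is a vertex cover of size 4 (every listed pair touches it), so no matching can be larger.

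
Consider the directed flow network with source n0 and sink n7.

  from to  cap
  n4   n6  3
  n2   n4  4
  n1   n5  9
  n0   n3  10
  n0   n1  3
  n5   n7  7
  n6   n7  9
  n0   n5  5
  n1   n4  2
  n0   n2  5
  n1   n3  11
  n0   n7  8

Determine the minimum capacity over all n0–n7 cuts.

18

Augment n0→n7: bottleneck 8, flow now 8.
Augment n0→n5→n7: bottleneck 5, flow now 13.
Augment n0→n1→n5→n7: bottleneck 2, flow now 15.
Augment n0→n1→n4→n6→n7: bottleneck 1, flow now 16.
Augment n0→n2→n4→n6→n7: bottleneck 2, flow now 18.
No augmenting path remains; maximum flow = 18.
By max-flow min-cut, the minimum cut capacity equals the max flow.
In the residual graph, reachable from n0: {n0, n1, n2, n3, n4, n5}.
Min-cut edges: n0→n7 (8), n4→n6 (3), n5→n7 (7); capacity 8 + 3 + 7 = 18.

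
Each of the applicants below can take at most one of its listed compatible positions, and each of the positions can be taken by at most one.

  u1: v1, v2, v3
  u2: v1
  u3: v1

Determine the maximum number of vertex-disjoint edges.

Unit-capacity flow: source→left, listed edges, right→sink; max matching = max flow.
Augmenting path u1→v1 (+1); matched 1.
Augmenting path u2→v1→u1→v2 (+1); matched 2.
No augmenting path remains; maximum matching = 2.
König certificate: {u1, v1} is a vertex cover of size 2 (every listed pair touches it), so no matching can be larger.

2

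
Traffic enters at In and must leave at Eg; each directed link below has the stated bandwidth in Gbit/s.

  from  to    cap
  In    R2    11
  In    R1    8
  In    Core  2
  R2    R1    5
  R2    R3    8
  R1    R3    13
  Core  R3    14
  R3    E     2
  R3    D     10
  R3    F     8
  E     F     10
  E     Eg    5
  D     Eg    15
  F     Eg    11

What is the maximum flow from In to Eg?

20

Augment In→R2→R3→E→Eg: bottleneck 2, flow now 2.
Augment In→R2→R3→D→Eg: bottleneck 6, flow now 8.
Augment In→R1→R3→D→Eg: bottleneck 4, flow now 12.
Augment In→R1→R3→F→Eg: bottleneck 4, flow now 16.
Augment In→Core→R3→F→Eg: bottleneck 2, flow now 18.
Augment In→R2→R1→R3→F→Eg: bottleneck 2, flow now 20.
No augmenting path remains; maximum flow = 20.
In the residual graph, reachable from In: {In, R2, R1, Core, R3}.
Min-cut edges: R3→E (2), R3→D (10), R3→F (8); capacity 2 + 10 + 8 = 20.
This cut is saturated, so no flow can exceed 20.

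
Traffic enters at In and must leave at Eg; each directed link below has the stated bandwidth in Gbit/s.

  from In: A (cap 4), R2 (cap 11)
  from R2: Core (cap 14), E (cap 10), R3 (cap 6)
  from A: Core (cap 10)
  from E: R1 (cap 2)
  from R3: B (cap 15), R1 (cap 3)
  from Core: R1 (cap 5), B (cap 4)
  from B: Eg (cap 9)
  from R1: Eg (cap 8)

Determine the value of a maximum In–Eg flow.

Augment In→R2→E→R1→Eg: bottleneck 2, flow now 2.
Augment In→R2→R3→B→Eg: bottleneck 6, flow now 8.
Augment In→R2→Core→B→Eg: bottleneck 3, flow now 11.
Augment In→A→Core→R1→Eg: bottleneck 4, flow now 15.
No augmenting path remains; maximum flow = 15.
In the residual graph, reachable from In: {In}.
Min-cut edges: In→R2 (11), In→A (4); capacity 11 + 4 = 15.
This cut is saturated, so no flow can exceed 15.

15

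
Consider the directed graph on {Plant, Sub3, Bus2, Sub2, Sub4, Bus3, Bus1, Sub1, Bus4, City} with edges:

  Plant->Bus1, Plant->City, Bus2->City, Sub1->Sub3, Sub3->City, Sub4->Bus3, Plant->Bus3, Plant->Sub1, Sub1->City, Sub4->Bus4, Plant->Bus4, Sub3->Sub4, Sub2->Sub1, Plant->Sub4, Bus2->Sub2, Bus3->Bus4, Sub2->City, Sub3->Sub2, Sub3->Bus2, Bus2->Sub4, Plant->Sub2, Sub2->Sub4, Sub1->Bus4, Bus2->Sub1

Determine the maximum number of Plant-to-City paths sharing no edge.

Assign every edge capacity 1; by Menger, the answer equals the max flow.
Path Plant→City (+1); total 1.
Path Plant→Sub2→City (+1); total 2.
Path Plant→Sub1→City (+1); total 3.
No residual Plant→City path; max flow = 3.
Certifying cut of size 3: {Plant→City, Plant→Sub1, Plant→Sub2}.

3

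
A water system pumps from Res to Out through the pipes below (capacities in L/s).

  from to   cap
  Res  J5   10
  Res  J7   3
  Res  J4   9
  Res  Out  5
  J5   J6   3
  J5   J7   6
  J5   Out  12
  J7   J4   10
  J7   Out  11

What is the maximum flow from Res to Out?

18

Augment Res→Out: bottleneck 5, flow now 5.
Augment Res→J5→Out: bottleneck 10, flow now 15.
Augment Res→J7→Out: bottleneck 3, flow now 18.
No augmenting path remains; maximum flow = 18.
In the residual graph, reachable from Res: {Res, J4}.
Min-cut edges: Res→J5 (10), Res→J7 (3), Res→Out (5); capacity 10 + 3 + 5 = 18.
This cut is saturated, so no flow can exceed 18.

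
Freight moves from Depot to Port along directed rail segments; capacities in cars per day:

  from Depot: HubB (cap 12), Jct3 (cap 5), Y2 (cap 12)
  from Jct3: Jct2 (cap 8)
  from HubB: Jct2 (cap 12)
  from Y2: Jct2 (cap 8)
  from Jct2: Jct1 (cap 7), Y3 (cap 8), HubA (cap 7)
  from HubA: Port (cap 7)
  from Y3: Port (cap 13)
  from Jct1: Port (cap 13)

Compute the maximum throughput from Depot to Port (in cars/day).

22

Augment Depot→Jct3→Jct2→HubA→Port: bottleneck 5, flow now 5.
Augment Depot→HubB→Jct2→HubA→Port: bottleneck 2, flow now 7.
Augment Depot→HubB→Jct2→Y3→Port: bottleneck 8, flow now 15.
Augment Depot→HubB→Jct2→Jct1→Port: bottleneck 2, flow now 17.
Augment Depot→Y2→Jct2→Jct1→Port: bottleneck 5, flow now 22.
No augmenting path remains; maximum flow = 22.
In the residual graph, reachable from Depot: {Depot, Jct3, HubB, Y2, Jct2}.
Min-cut edges: Jct2→HubA (7), Jct2→Y3 (8), Jct2→Jct1 (7); capacity 7 + 8 + 7 = 22.
This cut is saturated, so no flow can exceed 22.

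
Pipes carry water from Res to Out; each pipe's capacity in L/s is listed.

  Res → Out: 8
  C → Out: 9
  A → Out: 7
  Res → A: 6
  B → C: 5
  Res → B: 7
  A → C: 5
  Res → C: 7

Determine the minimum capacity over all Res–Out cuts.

Augment Res→Out: bottleneck 8, flow now 8.
Augment Res→A→Out: bottleneck 6, flow now 14.
Augment Res→C→Out: bottleneck 7, flow now 21.
Augment Res→B→C→Out: bottleneck 2, flow now 23.
No augmenting path remains; maximum flow = 23.
By max-flow min-cut, the minimum cut capacity equals the max flow.
In the residual graph, reachable from Res: {Res, B, C}.
Min-cut edges: Res→A (6), Res→Out (8), C→Out (9); capacity 6 + 8 + 9 = 23.

23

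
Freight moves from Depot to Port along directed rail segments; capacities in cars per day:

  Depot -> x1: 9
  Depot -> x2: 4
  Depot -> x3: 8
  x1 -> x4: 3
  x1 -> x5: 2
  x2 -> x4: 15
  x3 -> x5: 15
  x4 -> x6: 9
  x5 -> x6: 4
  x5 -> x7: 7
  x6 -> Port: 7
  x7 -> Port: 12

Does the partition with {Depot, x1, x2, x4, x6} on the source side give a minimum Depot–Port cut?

No — its capacity is 17, but the minimum cut has capacity 14.

Given cut capacity: 8 + 2 + 7 = 17.
Augment Depot→x1→x4→x6→Port: bottleneck 3, flow now 3.
Augment Depot→x1→x5→x6→Port: bottleneck 2, flow now 5.
Augment Depot→x2→x4→x6→Port: bottleneck 2, flow now 7.
Augment Depot→x3→x5→x7→Port: bottleneck 7, flow now 14.
No augmenting path remains; maximum flow = 14.
In the residual graph, reachable from Depot: {Depot, x1, x2, x3, x4, x5, x6}.
Min-cut edges: x5→x7 (7), x6→Port (7); capacity 7 + 7 = 14.
Cut capacity 17 exceeds the max flow 14, so it is not minimum.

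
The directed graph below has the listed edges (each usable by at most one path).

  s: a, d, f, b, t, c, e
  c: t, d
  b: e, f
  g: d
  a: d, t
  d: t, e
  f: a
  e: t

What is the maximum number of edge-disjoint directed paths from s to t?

5

Assign every edge capacity 1; by Menger, the answer equals the max flow.
Path s→t (+1); total 1.
Path s→a→t (+1); total 2.
Path s→c→t (+1); total 3.
Path s→d→t (+1); total 4.
Path s→e→t (+1); total 5.
No residual s→t path; max flow = 5.
Certifying cut of size 5: {a→t, d→t, e→t, s→c, s→t}.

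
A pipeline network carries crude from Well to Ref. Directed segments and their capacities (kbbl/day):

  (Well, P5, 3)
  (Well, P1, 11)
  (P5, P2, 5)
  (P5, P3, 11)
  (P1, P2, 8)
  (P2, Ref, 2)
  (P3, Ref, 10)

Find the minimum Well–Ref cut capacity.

5

Augment Well→P5→P2→Ref: bottleneck 2, flow now 2.
Augment Well→P5→P3→Ref: bottleneck 1, flow now 3.
Augment Well→P1→P2→P5→P3→Ref: bottleneck 2, flow now 5. (uses reverse residual edge)
No augmenting path remains; maximum flow = 5.
By max-flow min-cut, the minimum cut capacity equals the max flow.
In the residual graph, reachable from Well: {Well, P1, P2}.
Min-cut edges: Well→P5 (3), P2→Ref (2); capacity 3 + 2 = 5.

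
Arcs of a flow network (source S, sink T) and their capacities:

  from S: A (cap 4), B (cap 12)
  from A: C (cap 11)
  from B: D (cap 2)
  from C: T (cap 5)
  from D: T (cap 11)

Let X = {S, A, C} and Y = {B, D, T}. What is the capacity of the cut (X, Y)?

17

Edges leaving {S, A, C}: S→B (12), C→T (5).
Cut capacity = 12 + 5 = 17.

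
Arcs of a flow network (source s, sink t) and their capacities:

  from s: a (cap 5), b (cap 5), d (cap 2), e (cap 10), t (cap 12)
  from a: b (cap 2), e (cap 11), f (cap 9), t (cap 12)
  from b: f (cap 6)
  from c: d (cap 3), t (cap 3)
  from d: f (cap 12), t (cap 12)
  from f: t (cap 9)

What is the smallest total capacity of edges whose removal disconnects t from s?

Augment s→t: bottleneck 12, flow now 12.
Augment s→a→t: bottleneck 5, flow now 17.
Augment s→d→t: bottleneck 2, flow now 19.
Augment s→b→f→t: bottleneck 5, flow now 24.
No augmenting path remains; maximum flow = 24.
By max-flow min-cut, the minimum cut capacity equals the max flow.
In the residual graph, reachable from s: {s, e}.
Min-cut edges: s→a (5), s→b (5), s→d (2), s→t (12); capacity 5 + 5 + 2 + 12 = 24.

24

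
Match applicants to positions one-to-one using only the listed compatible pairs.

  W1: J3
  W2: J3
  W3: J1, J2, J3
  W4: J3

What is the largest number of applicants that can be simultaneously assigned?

2

Unit-capacity flow: source→left, listed edges, right→sink; max matching = max flow.
Augmenting path W1→J3 (+1); matched 1.
Augmenting path W3→J1 (+1); matched 2.
No augmenting path remains; maximum matching = 2.
König certificate: {W3, J3} is a vertex cover of size 2 (every listed pair touches it), so no matching can be larger.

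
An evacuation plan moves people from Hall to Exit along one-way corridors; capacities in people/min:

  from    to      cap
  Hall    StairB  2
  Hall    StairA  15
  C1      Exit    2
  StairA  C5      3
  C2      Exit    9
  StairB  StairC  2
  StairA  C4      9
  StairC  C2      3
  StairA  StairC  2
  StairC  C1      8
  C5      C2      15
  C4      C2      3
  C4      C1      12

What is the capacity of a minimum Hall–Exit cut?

11

Augment Hall→StairB→StairC→C1→Exit: bottleneck 2, flow now 2.
Augment Hall→StairA→StairC→C2→Exit: bottleneck 2, flow now 4.
Augment Hall→StairA→C4→C2→Exit: bottleneck 3, flow now 7.
Augment Hall→StairA→C5→C2→Exit: bottleneck 3, flow now 10.
Augment Hall→StairA→C4→C1→StairC→C2→Exit: bottleneck 1, flow now 11. (uses reverse residual edge)
No augmenting path remains; maximum flow = 11.
By max-flow min-cut, the minimum cut capacity equals the max flow.
In the residual graph, reachable from Hall: {Hall, StairB, StairA, StairC, C4, C1}.
Min-cut edges: StairA→C5 (3), StairC→C2 (3), C4→C2 (3), C1→Exit (2); capacity 3 + 3 + 3 + 2 = 11.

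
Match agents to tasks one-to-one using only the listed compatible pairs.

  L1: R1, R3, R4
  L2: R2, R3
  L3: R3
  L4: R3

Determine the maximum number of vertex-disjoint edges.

Unit-capacity flow: source→left, listed edges, right→sink; max matching = max flow.
Augmenting path L1→R1 (+1); matched 1.
Augmenting path L2→R2 (+1); matched 2.
Augmenting path L3→R3 (+1); matched 3.
No augmenting path remains; maximum matching = 3.
König certificate: {L1, L2, R3} is a vertex cover of size 3 (every listed pair touches it), so no matching can be larger.

3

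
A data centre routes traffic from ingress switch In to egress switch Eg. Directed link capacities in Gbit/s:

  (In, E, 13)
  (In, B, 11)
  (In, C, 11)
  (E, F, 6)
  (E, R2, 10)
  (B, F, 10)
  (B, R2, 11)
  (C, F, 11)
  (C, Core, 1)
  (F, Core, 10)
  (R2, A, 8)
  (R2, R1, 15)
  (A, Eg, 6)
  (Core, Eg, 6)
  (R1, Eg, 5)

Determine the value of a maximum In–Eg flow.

Augment In→C→Core→Eg: bottleneck 1, flow now 1.
Augment In→E→F→Core→Eg: bottleneck 5, flow now 6.
Augment In→E→R2→A→Eg: bottleneck 6, flow now 12.
Augment In→E→R2→R1→Eg: bottleneck 2, flow now 14.
Augment In→B→R2→R1→Eg: bottleneck 3, flow now 17.
No augmenting path remains; maximum flow = 17.
In the residual graph, reachable from In: {In, E, B, C, F, R2, A, Core, R1}.
Min-cut edges: A→Eg (6), Core→Eg (6), R1→Eg (5); capacity 6 + 6 + 5 = 17.
This cut is saturated, so no flow can exceed 17.

17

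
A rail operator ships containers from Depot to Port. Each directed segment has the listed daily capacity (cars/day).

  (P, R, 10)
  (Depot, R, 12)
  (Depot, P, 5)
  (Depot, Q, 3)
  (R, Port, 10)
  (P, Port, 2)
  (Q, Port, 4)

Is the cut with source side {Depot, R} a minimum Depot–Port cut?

No — its capacity is 18, but the minimum cut has capacity 15.

Given cut capacity: 5 + 3 + 10 = 18.
Augment Depot→P→Port: bottleneck 2, flow now 2.
Augment Depot→Q→Port: bottleneck 3, flow now 5.
Augment Depot→R→Port: bottleneck 10, flow now 15.
No augmenting path remains; maximum flow = 15.
In the residual graph, reachable from Depot: {Depot, P, R}.
Min-cut edges: Depot→Q (3), P→Port (2), R→Port (10); capacity 3 + 2 + 10 = 15.
Cut capacity 18 exceeds the max flow 15, so it is not minimum.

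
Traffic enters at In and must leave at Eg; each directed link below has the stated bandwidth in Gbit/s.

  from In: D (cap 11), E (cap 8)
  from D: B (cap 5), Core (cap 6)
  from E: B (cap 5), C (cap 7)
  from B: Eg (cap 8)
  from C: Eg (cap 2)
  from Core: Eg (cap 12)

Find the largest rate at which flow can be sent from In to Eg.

Augment In→D→B→Eg: bottleneck 5, flow now 5.
Augment In→D→Core→Eg: bottleneck 6, flow now 11.
Augment In→E→B→Eg: bottleneck 3, flow now 14.
Augment In→E→C→Eg: bottleneck 2, flow now 16.
No augmenting path remains; maximum flow = 16.
In the residual graph, reachable from In: {In, D, E, B, C}.
Min-cut edges: D→Core (6), B→Eg (8), C→Eg (2); capacity 6 + 8 + 2 = 16.
This cut is saturated, so no flow can exceed 16.

16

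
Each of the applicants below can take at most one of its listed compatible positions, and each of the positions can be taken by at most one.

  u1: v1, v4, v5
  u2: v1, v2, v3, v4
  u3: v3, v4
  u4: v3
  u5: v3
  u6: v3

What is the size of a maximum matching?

Unit-capacity flow: source→left, listed edges, right→sink; max matching = max flow.
Augmenting path u1→v1 (+1); matched 1.
Augmenting path u2→v2 (+1); matched 2.
Augmenting path u3→v3 (+1); matched 3.
Augmenting path u4→v3→u3→v4 (+1); matched 4.
No augmenting path remains; maximum matching = 4.
König certificate: {u1, u2, u3, v3} is a vertex cover of size 4 (every listed pair touches it), so no matching can be larger.

4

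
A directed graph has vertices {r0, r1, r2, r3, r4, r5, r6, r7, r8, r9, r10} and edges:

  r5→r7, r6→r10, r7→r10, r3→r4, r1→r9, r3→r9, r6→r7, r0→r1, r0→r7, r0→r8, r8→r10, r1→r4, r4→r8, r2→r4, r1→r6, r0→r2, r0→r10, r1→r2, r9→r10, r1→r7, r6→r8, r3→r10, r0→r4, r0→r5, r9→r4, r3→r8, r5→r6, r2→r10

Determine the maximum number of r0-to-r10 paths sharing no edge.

Assign every edge capacity 1; by Menger, the answer equals the max flow.
Augment r0→r10 (+1); total 1.
Augment r0→r2→r10 (+1); total 2.
Augment r0→r7→r10 (+1); total 3.
Augment r0→r8→r10 (+1); total 4.
Augment r0→r1→r6→r10 (+1); total 5.
Augment r0→r5→r6→r1→r9→r10 (+1); total 6. (traverses r1→r6 backwards in the residual graph, cancelling flow on it)
After the cancellation the 6 edge-disjoint paths are: r0→r1→r9→r10; r0→r2→r10; r0→r5→r6→r10; r0→r7→r10; r0→r8→r10; r0→r10.
No residual r0→r10 path; max flow = 6.
Certifying cut of size 6: {r0→r1, r0→r10, r0→r2, r0→r5, r0→r7, r8→r10}.

6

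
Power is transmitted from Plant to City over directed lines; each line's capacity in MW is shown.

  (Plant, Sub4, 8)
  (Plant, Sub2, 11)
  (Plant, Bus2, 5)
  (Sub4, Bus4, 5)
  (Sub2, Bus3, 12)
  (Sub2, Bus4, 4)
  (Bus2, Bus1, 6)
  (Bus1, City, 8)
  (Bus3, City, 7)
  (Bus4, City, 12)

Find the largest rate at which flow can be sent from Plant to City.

21

Augment Plant→Sub4→Bus4→City: bottleneck 5, flow now 5.
Augment Plant→Sub2→Bus3→City: bottleneck 7, flow now 12.
Augment Plant→Sub2→Bus4→City: bottleneck 4, flow now 16.
Augment Plant→Bus2→Bus1→City: bottleneck 5, flow now 21.
No augmenting path remains; maximum flow = 21.
In the residual graph, reachable from Plant: {Plant, Sub4}.
Min-cut edges: Plant→Sub2 (11), Plant→Bus2 (5), Sub4→Bus4 (5); capacity 11 + 5 + 5 = 21.
This cut is saturated, so no flow can exceed 21.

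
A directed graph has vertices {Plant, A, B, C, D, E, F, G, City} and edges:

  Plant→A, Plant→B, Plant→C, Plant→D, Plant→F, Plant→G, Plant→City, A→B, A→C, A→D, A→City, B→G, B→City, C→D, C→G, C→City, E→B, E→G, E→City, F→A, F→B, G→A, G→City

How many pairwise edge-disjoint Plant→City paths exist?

Assign every edge capacity 1; by Menger, the answer equals the max flow.
Path Plant→City (+1); total 1.
Path Plant→A→City (+1); total 2.
Path Plant→B→City (+1); total 3.
Path Plant→C→City (+1); total 4.
Path Plant→G→City (+1); total 5.
No residual Plant→City path; max flow = 5.
Certifying cut of size 5: {A→City, B→City, C→City, G→City, Plant→City}.

5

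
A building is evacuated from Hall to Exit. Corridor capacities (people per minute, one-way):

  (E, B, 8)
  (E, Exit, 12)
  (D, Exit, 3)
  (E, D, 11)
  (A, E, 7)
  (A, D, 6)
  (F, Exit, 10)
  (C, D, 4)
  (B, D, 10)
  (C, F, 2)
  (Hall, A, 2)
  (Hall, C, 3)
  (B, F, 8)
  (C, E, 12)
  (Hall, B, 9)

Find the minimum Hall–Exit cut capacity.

14

Augment Hall→A→D→Exit: bottleneck 2, flow now 2.
Augment Hall→B→D→Exit: bottleneck 1, flow now 3.
Augment Hall→B→F→Exit: bottleneck 8, flow now 11.
Augment Hall→C→E→Exit: bottleneck 3, flow now 14.
No augmenting path remains; maximum flow = 14.
By max-flow min-cut, the minimum cut capacity equals the max flow.
In the residual graph, reachable from Hall: {Hall}.
Min-cut edges: Hall→A (2), Hall→B (9), Hall→C (3); capacity 2 + 9 + 3 = 14.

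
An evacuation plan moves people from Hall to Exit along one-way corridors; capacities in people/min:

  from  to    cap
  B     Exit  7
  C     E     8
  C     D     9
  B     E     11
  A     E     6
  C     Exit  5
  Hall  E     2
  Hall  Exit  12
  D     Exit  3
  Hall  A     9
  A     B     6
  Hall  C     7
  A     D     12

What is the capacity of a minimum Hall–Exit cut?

Augment Hall→Exit: bottleneck 12, flow now 12.
Augment Hall→C→Exit: bottleneck 5, flow now 17.
Augment Hall→A→B→Exit: bottleneck 6, flow now 23.
Augment Hall→A→D→Exit: bottleneck 3, flow now 26.
No augmenting path remains; maximum flow = 26.
By max-flow min-cut, the minimum cut capacity equals the max flow.
In the residual graph, reachable from Hall: {Hall, A, C, D, E}.
Min-cut edges: Hall→Exit (12), A→B (6), C→Exit (5), D→Exit (3); capacity 12 + 6 + 5 + 3 = 26.

26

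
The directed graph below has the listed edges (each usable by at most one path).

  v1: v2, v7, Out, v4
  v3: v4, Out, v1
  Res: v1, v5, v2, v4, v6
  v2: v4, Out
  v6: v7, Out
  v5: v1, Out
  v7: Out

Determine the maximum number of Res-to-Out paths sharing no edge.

Assign every edge capacity 1; by Menger, the answer equals the max flow.
Path Res→v1→Out (+1); total 1.
Path Res→v2→Out (+1); total 2.
Path Res→v5→Out (+1); total 3.
Path Res→v6→Out (+1); total 4.
No residual Res→Out path; max flow = 4.
Certifying cut of size 4: {Res→v1, Res→v2, Res→v5, Res→v6}.

4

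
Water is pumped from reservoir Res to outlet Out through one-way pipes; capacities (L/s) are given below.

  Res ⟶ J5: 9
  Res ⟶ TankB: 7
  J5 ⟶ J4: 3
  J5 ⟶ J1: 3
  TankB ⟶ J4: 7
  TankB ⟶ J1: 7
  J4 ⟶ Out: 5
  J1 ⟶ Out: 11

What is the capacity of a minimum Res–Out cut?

Augment Res→J5→J4→Out: bottleneck 3, flow now 3.
Augment Res→J5→J1→Out: bottleneck 3, flow now 6.
Augment Res→TankB→J4→Out: bottleneck 2, flow now 8.
Augment Res→TankB→J1→Out: bottleneck 5, flow now 13.
No augmenting path remains; maximum flow = 13.
By max-flow min-cut, the minimum cut capacity equals the max flow.
In the residual graph, reachable from Res: {Res, J5}.
Min-cut edges: Res→TankB (7), J5→J4 (3), J5→J1 (3); capacity 7 + 3 + 3 = 13.

13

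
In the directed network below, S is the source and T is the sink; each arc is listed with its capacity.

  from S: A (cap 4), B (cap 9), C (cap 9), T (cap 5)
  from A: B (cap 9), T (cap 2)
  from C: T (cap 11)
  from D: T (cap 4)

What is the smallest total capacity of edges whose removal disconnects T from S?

Augment S→T: bottleneck 5, flow now 5.
Augment S→A→T: bottleneck 2, flow now 7.
Augment S→C→T: bottleneck 9, flow now 16.
No augmenting path remains; maximum flow = 16.
By max-flow min-cut, the minimum cut capacity equals the max flow.
In the residual graph, reachable from S: {S, A, B}.
Min-cut edges: S→C (9), S→T (5), A→T (2); capacity 9 + 5 + 2 = 16.

16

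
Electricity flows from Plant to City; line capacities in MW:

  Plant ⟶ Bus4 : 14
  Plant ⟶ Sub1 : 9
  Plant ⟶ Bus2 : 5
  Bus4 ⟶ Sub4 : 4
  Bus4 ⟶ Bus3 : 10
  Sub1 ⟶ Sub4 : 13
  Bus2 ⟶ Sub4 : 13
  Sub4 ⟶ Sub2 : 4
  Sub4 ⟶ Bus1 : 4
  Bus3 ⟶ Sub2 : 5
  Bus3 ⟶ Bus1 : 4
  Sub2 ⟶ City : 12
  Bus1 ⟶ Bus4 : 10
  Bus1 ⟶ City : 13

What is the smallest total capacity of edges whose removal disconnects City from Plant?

17

Augment Plant→Bus4→Sub4→Sub2→City: bottleneck 4, flow now 4.
Augment Plant→Bus4→Bus3→Sub2→City: bottleneck 5, flow now 9.
Augment Plant→Bus4→Bus3→Bus1→City: bottleneck 4, flow now 13.
Augment Plant→Sub1→Sub4→Bus1→City: bottleneck 4, flow now 17.
No augmenting path remains; maximum flow = 17.
By max-flow min-cut, the minimum cut capacity equals the max flow.
In the residual graph, reachable from Plant: {Plant, Bus4, Sub1, Bus2, Sub4, Bus3}.
Min-cut edges: Sub4→Sub2 (4), Sub4→Bus1 (4), Bus3→Sub2 (5), Bus3→Bus1 (4); capacity 4 + 4 + 5 + 4 = 17.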